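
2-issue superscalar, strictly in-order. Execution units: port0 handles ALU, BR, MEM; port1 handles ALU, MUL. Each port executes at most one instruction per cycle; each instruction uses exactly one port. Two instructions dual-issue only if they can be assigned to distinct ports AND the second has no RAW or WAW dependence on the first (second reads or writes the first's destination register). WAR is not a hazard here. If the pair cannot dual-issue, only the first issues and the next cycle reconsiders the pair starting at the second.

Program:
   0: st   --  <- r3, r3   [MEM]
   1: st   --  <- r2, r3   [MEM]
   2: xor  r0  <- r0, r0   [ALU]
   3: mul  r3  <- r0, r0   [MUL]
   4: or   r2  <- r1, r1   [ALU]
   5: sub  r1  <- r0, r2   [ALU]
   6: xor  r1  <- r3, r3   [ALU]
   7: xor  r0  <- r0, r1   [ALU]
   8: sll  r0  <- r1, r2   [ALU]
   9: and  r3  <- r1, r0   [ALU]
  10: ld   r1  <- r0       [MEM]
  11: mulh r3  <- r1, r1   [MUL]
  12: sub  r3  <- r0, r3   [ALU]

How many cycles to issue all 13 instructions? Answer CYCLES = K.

c0: i0 st  no-port MEM/MEM
c1: i1+i2 st;xor  2-wide
c2: i3+i4 mul;or  2-wide
c3: i5 sub  WAW r1
c4: i6 xor  RAW r1
c5: i7 xor  WAW r0
c6: i8 sll  RAW r0
c7: i9+i10 and;ld  2-wide
c8: i11 mulh  RAW+WAW r3
c9: i12 sub  tail

CYCLES = 10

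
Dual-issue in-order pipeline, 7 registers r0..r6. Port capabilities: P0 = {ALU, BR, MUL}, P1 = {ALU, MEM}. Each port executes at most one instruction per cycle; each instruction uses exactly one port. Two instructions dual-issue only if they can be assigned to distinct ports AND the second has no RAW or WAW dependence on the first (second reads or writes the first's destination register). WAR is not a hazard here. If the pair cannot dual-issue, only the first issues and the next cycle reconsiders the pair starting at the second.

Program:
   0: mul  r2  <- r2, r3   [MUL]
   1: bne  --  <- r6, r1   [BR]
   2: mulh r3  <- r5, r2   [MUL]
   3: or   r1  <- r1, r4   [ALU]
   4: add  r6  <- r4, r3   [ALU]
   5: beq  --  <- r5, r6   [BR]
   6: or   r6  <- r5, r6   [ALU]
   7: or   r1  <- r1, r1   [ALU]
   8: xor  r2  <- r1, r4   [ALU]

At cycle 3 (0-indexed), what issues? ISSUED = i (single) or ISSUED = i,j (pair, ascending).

0. mul @i0  | no-port MUL/BR
1. bne @i1  | no-port BR/MUL
2. mulh or @i2,i3  | pair
3. add @i4  | RAW r6
4. beq or @i5,i6  | pair
5. or @i7  | RAW r1
6. xor @i8  | tail

ISSUED = 4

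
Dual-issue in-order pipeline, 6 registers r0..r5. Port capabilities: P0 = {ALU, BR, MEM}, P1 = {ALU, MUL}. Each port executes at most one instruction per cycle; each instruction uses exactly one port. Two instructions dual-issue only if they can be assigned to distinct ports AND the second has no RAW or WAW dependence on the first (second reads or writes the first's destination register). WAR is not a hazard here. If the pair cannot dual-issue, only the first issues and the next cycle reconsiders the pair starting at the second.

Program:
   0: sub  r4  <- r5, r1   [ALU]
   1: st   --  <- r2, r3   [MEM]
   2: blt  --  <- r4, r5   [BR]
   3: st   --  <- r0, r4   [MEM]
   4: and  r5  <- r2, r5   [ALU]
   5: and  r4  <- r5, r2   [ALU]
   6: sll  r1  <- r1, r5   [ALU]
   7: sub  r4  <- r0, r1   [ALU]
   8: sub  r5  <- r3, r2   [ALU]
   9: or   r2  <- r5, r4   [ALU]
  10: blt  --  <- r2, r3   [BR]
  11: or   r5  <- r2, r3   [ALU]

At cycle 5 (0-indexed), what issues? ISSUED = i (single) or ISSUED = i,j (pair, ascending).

t=0 i0/i1:sub.ALU+st.MEM ; pair
t=1 i2:blt.BR ; no-port BR/MEM
t=2 i3/i4:st.MEM+and.ALU ; pair
t=3 i5/i6:and.ALU+sll.ALU ; pair
t=4 i7/i8:sub.ALU+sub.ALU ; pair
t=5 i9:or.ALU ; RAW r2
t=6 i10/i11:blt.BR+or.ALU ; pair

ISSUED = 9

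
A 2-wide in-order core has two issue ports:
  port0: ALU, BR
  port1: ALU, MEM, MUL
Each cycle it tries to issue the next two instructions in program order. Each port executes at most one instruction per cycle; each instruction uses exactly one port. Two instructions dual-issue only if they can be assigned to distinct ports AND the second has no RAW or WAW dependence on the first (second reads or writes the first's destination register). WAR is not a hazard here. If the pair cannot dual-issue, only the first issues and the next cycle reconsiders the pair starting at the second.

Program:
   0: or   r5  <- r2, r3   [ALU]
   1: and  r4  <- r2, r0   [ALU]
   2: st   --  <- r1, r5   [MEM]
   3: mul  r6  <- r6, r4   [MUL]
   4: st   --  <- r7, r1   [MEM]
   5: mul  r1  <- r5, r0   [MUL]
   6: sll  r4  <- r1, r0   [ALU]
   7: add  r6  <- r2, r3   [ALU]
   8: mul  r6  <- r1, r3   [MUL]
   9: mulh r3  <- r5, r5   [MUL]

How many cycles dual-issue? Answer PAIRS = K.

  cy0 -> i0+i1 (or.ALU+and.ALU) dual
  cy1 -> i2 (st.MEM) no-port MEM/MUL
  cy2 -> i3 (mul.MUL) no-port MUL/MEM
  cy3 -> i4 (st.MEM) no-port MEM/MUL
  cy4 -> i5 (mul.MUL) RAW r1
  cy5 -> i6+i7 (sll.ALU+add.ALU) dual
  cy6 -> i8 (mul.MUL) no-port MUL/MUL
  cy7 -> i9 (mulh.MUL) tail

PAIRS = 2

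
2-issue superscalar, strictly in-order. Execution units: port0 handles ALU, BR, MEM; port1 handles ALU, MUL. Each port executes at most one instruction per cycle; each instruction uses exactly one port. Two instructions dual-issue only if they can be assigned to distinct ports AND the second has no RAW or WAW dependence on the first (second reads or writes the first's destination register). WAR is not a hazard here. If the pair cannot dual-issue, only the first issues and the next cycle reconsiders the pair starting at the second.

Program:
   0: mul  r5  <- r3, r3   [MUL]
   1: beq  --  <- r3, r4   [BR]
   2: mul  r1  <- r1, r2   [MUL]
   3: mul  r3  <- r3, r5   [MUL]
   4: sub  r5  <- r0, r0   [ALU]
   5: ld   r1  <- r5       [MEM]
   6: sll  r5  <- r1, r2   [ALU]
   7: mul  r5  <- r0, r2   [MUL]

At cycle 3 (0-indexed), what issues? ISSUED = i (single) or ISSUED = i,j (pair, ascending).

ISSUED = 5

c0: i0&i1 mul.MUL/beq.BR  dual
c1: i2 mul.MUL  no-port MUL/MUL
c2: i3&i4 mul.MUL/sub.ALU  dual
c3: i5 ld.MEM  RAW r1
c4: i6 sll.ALU  WAW r5
c5: i7 mul.MUL  tail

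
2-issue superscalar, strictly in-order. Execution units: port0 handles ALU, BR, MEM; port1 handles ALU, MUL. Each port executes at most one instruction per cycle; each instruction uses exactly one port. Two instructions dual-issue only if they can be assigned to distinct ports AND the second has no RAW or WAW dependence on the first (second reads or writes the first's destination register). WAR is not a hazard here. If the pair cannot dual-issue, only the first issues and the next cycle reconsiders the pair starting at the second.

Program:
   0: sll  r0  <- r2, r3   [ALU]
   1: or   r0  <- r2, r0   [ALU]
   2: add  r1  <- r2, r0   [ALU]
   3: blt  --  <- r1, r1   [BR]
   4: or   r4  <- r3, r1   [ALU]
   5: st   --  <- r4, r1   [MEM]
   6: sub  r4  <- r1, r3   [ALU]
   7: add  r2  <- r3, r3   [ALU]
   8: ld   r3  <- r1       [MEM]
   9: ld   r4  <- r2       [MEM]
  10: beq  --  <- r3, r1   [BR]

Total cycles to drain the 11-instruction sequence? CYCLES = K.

  cy0 -> i0 (sll.ALU) RAW+WAW r0
  cy1 -> i1 (or.ALU) RAW r0
  cy2 -> i2 (add.ALU) RAW r1
  cy3 -> i3&i4 (blt.BR+or.ALU) dual
  cy4 -> i5&i6 (st.MEM+sub.ALU) dual
  cy5 -> i7&i8 (add.ALU+ld.MEM) dual
  cy6 -> i9 (ld.MEM) no-port MEM/BR
  cy7 -> i10 (beq.BR) tail

CYCLES = 8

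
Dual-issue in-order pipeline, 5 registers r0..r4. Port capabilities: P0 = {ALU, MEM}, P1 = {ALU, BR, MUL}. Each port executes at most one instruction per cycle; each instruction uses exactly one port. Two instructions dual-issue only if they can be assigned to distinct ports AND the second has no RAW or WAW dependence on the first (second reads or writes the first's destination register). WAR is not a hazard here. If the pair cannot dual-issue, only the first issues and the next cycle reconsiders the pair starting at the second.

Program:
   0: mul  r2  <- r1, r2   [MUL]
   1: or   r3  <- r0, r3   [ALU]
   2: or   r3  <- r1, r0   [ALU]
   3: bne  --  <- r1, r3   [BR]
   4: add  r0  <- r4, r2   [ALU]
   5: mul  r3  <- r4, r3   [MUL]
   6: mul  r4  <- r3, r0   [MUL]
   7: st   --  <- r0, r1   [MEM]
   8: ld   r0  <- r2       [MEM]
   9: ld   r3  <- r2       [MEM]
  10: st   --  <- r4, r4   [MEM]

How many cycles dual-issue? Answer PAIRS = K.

PAIRS = 3

0. mul/or @i0/i1  | pair
1. or @i2  | RAW r3
2. bne/add @i3/i4  | pair
3. mul @i5  | no-port MUL/MUL
4. mul/st @i6/i7  | pair
5. ld @i8  | no-port MEM/MEM
6. ld @i9  | no-port MEM/MEM
7. st @i10  | tail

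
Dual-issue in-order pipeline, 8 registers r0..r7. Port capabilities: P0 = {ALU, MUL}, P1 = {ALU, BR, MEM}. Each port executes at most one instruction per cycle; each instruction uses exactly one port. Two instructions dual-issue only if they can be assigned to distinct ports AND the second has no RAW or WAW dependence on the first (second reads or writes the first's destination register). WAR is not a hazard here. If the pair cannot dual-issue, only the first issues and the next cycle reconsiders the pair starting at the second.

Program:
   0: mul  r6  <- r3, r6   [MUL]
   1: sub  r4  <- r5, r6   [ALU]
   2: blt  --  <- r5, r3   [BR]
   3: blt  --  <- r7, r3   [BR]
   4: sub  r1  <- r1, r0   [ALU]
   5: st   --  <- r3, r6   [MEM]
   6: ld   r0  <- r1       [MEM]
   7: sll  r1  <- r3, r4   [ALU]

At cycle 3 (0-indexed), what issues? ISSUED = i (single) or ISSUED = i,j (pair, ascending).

ISSUED = 5

0. mul.MUL @i0  | RAW r6
1. sub.ALU blt.BR @i1,i2  | 2-wide
2. blt.BR sub.ALU @i3,i4  | 2-wide
3. st.MEM @i5  | no-port MEM/MEM
4. ld.MEM sll.ALU @i6,i7  | 2-wide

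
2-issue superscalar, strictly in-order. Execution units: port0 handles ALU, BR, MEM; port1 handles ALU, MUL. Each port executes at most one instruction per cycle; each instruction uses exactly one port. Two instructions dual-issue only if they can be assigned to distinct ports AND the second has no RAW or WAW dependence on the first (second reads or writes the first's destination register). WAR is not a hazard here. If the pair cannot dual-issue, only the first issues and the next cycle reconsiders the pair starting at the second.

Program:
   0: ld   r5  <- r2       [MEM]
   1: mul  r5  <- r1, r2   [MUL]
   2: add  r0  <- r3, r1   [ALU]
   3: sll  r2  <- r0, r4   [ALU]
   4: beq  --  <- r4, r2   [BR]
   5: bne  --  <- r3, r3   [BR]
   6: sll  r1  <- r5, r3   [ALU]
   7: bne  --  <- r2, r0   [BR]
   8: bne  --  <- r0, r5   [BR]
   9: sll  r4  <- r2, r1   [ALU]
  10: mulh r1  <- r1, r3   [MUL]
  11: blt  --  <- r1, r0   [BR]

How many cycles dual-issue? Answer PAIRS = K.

PAIRS = 3

t=0 i0:ld.MEM ; WAW r5
t=1 i1&i2:mul.MUL add.ALU ; dual
t=2 i3:sll.ALU ; RAW r2
t=3 i4:beq.BR ; no-port BR/BR
t=4 i5&i6:bne.BR sll.ALU ; dual
t=5 i7:bne.BR ; no-port BR/BR
t=6 i8&i9:bne.BR sll.ALU ; dual
t=7 i10:mulh.MUL ; RAW r1
t=8 i11:blt.BR ; tail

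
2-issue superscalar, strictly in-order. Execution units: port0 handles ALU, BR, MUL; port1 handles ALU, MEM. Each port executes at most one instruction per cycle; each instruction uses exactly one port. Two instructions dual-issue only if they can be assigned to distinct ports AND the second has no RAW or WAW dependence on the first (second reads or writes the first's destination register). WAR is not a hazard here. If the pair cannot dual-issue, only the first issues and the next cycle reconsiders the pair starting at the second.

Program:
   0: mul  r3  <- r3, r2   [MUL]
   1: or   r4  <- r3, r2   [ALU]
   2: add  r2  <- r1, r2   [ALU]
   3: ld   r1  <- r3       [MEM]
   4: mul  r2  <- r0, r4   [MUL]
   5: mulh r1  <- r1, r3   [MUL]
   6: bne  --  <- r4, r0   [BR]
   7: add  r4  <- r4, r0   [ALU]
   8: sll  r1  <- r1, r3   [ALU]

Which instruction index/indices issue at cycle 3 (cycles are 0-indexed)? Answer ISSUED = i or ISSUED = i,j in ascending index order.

ISSUED = 5

  cy0 -> i0 (mul) RAW r3
  cy1 -> i1&i2 (or+add) pair
  cy2 -> i3&i4 (ld+mul) pair
  cy3 -> i5 (mulh) no-port MUL/BR
  cy4 -> i6&i7 (bne+add) pair
  cy5 -> i8 (sll) tail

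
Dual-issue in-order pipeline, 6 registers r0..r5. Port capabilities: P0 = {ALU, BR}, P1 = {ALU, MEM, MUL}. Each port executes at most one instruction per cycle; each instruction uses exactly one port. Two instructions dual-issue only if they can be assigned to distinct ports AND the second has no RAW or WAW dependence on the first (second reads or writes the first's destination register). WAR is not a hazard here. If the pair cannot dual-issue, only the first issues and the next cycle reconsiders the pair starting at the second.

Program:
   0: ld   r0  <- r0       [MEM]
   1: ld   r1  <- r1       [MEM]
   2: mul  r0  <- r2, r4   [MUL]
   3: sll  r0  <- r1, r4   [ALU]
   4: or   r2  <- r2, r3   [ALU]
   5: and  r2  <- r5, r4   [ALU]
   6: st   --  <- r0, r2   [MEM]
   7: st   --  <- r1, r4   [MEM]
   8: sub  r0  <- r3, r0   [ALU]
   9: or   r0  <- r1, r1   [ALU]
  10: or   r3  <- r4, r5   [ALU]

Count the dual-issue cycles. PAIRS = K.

  cy0 -> i0 (ld) no-port MEM/MEM
  cy1 -> i1 (ld) no-port MEM/MUL
  cy2 -> i2 (mul) WAW r0
  cy3 -> i3,i4 (sll+or) dual
  cy4 -> i5 (and) RAW r2
  cy5 -> i6 (st) no-port MEM/MEM
  cy6 -> i7,i8 (st+sub) dual
  cy7 -> i9,i10 (or+or) dual

PAIRS = 3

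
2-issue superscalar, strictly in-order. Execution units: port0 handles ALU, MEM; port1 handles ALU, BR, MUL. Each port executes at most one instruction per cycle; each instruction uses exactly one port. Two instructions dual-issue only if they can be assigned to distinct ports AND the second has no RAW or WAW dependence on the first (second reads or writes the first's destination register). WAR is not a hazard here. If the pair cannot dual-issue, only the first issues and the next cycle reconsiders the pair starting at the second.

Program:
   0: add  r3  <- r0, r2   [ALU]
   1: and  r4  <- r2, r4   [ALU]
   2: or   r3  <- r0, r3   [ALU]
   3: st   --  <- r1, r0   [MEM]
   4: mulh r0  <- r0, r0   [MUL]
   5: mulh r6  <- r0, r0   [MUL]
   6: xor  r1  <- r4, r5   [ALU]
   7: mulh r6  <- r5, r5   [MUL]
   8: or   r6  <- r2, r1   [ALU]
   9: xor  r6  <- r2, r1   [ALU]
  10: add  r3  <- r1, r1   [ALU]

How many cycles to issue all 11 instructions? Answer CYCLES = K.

#0 head=0: add and i0&i1 dual
#1 head=2: or st i2&i3 dual
#2 head=4: mulh i4 no-port MUL/MUL
#3 head=5: mulh xor i5&i6 dual
#4 head=7: mulh i7 WAW r6
#5 head=8: or i8 WAW r6
#6 head=9: xor add i9&i10 dual

CYCLES = 7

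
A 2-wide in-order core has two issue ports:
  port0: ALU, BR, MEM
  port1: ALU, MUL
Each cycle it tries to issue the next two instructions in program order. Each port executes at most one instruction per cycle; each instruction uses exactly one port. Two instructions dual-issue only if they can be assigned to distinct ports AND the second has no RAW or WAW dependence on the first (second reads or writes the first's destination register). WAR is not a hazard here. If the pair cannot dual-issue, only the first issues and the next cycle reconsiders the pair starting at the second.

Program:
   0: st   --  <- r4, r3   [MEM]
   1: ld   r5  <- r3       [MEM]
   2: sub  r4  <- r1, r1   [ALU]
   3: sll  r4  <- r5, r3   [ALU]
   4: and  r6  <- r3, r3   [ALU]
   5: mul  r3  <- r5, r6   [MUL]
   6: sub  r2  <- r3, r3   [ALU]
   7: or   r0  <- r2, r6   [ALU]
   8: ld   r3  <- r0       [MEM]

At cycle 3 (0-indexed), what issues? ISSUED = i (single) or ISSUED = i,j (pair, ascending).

[0] i0  st.MEM  -- no-port MEM/MEM
[1] i1/i2  ld.MEM/sub.ALU  -- pair
[2] i3/i4  sll.ALU/and.ALU  -- pair
[3] i5  mul.MUL  -- RAW r3
[4] i6  sub.ALU  -- RAW r2
[5] i7  or.ALU  -- RAW r0
[6] i8  ld.MEM  -- tail

ISSUED = 5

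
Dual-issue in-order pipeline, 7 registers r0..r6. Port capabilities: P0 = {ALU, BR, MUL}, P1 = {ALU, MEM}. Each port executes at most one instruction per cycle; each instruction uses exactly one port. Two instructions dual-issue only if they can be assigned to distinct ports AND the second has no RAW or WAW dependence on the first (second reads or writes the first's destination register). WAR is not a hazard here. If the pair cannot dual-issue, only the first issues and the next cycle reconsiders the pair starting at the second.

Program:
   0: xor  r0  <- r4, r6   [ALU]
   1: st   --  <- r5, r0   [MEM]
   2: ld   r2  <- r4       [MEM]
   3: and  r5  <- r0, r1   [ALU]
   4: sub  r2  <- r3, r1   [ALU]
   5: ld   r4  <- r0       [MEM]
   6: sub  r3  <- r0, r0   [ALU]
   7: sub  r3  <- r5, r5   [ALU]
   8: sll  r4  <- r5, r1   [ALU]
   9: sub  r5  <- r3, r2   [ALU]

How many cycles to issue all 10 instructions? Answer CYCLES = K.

CYCLES = 7

t=0 i0:xor ; RAW r0
t=1 i1:st ; no-port MEM/MEM
t=2 i2/i3:ld+and ; pair
t=3 i4/i5:sub+ld ; pair
t=4 i6:sub ; WAW r3
t=5 i7/i8:sub+sll ; pair
t=6 i9:sub ; tail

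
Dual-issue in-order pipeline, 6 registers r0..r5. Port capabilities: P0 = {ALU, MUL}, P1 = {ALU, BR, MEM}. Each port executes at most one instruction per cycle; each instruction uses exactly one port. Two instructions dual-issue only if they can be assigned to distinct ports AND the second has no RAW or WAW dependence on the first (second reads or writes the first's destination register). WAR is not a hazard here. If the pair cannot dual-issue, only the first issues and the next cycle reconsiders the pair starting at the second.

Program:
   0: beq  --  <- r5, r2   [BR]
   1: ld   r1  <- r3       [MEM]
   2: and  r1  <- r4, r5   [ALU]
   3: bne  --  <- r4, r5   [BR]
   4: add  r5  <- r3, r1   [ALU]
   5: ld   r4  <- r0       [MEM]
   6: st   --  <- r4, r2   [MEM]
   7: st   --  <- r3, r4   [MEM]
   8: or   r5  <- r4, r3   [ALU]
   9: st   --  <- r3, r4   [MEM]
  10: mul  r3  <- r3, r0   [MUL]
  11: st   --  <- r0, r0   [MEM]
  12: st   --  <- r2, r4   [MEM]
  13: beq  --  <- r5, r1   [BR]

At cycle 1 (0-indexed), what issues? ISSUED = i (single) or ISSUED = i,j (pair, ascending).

ISSUED = 1

[0] i0  beq  -- no-port BR/MEM
[1] i1  ld  -- WAW r1
[2] i2/i3  and;bne  -- pair
[3] i4/i5  add;ld  -- pair
[4] i6  st  -- no-port MEM/MEM
[5] i7/i8  st;or  -- pair
[6] i9/i10  st;mul  -- pair
[7] i11  st  -- no-port MEM/MEM
[8] i12  st  -- no-port MEM/BR
[9] i13  beq  -- tail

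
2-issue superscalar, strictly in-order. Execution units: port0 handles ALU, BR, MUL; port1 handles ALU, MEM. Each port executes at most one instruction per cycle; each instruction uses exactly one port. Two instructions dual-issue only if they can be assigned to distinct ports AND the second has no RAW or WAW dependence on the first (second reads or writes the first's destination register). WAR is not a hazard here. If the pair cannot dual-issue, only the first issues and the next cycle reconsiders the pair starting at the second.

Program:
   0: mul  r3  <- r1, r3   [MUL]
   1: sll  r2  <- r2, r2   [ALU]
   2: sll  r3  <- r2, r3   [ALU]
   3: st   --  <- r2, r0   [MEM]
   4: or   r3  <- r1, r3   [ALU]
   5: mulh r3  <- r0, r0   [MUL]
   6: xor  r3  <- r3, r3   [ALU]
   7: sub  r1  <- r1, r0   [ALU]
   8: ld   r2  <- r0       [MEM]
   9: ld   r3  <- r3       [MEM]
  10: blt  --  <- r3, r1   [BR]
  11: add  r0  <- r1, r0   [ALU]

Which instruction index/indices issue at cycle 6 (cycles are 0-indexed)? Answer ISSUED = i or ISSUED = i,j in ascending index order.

ISSUED = 9

#0 head=0: mul/sll i0,i1 2-wide
#1 head=2: sll/st i2,i3 2-wide
#2 head=4: or i4 WAW r3
#3 head=5: mulh i5 RAW+WAW r3
#4 head=6: xor/sub i6,i7 2-wide
#5 head=8: ld i8 no-port MEM/MEM
#6 head=9: ld i9 RAW r3
#7 head=10: blt/add i10,i11 2-wide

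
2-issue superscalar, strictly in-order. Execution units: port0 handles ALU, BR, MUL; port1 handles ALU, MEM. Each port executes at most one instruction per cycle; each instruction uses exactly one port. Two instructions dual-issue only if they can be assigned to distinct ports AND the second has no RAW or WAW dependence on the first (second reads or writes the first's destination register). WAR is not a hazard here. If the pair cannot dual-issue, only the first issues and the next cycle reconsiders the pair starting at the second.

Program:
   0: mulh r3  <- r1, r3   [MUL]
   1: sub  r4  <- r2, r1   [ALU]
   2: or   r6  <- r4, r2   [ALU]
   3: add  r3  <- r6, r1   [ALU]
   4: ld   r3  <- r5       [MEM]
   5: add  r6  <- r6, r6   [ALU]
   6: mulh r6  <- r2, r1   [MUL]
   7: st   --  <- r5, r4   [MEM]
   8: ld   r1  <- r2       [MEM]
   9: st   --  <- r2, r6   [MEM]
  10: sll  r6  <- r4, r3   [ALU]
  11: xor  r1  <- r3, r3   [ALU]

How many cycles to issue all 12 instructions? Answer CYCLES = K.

CYCLES = 8

#0 head=0: mulh;sub i0,i1 dual
#1 head=2: or i2 RAW r6
#2 head=3: add i3 WAW r3
#3 head=4: ld;add i4,i5 dual
#4 head=6: mulh;st i6,i7 dual
#5 head=8: ld i8 no-port MEM/MEM
#6 head=9: st;sll i9,i10 dual
#7 head=11: xor i11 tail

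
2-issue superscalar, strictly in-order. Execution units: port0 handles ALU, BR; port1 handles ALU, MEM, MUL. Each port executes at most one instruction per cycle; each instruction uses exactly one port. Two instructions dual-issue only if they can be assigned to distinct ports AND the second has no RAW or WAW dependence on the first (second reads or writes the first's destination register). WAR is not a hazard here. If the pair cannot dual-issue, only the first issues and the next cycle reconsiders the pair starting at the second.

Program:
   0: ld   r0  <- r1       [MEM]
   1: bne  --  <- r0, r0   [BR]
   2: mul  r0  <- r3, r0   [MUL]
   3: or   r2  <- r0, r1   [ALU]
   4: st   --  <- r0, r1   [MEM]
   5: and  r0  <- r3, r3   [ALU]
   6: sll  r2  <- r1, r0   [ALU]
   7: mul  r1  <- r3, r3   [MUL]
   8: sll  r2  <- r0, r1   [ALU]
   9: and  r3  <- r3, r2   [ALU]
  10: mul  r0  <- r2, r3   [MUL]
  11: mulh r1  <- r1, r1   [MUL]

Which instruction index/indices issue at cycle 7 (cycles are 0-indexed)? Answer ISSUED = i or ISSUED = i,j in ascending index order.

ISSUED = 10

c0: i0 ld.MEM  RAW r0
c1: i1/i2 bne.BR mul.MUL  dual
c2: i3/i4 or.ALU st.MEM  dual
c3: i5 and.ALU  RAW r0
c4: i6/i7 sll.ALU mul.MUL  dual
c5: i8 sll.ALU  RAW r2
c6: i9 and.ALU  RAW r3
c7: i10 mul.MUL  no-port MUL/MUL
c8: i11 mulh.MUL  tail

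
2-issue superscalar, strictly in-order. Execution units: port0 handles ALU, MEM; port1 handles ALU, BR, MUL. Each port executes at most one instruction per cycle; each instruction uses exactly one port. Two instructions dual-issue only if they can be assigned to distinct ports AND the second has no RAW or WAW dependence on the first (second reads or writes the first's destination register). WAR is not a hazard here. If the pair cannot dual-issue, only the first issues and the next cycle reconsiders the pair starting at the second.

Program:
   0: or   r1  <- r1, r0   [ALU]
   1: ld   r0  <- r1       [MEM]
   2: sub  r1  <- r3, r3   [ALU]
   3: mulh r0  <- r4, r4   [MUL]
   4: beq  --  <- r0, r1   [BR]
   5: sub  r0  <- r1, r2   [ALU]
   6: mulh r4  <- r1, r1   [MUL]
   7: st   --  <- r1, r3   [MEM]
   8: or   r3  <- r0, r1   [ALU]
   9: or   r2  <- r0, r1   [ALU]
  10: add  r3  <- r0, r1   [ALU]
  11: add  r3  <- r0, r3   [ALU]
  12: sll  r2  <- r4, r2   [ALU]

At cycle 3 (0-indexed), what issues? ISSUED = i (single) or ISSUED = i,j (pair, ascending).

[0] i0  or  -- RAW r1
[1] i1+i2  ld+sub  -- 2-wide
[2] i3  mulh  -- no-port MUL/BR
[3] i4+i5  beq+sub  -- 2-wide
[4] i6+i7  mulh+st  -- 2-wide
[5] i8+i9  or+or  -- 2-wide
[6] i10  add  -- RAW+WAW r3
[7] i11+i12  add+sll  -- 2-wide

ISSUED = 4,5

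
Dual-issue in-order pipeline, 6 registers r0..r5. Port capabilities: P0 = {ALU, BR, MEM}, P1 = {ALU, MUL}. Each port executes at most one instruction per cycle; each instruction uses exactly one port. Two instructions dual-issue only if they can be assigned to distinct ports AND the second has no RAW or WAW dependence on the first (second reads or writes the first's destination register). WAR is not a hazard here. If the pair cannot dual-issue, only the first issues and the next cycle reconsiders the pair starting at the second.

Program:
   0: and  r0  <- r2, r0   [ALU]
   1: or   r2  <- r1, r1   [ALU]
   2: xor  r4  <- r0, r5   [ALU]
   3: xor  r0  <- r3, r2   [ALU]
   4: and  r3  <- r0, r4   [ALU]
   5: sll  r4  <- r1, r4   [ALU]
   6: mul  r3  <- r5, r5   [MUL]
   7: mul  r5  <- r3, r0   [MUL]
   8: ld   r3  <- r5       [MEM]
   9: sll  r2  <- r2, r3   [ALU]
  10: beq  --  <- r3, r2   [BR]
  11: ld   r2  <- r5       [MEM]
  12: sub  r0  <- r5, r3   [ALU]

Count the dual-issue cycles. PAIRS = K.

PAIRS = 4

  cy0 -> i0&i1 (and;or) 2-wide
  cy1 -> i2&i3 (xor;xor) 2-wide
  cy2 -> i4&i5 (and;sll) 2-wide
  cy3 -> i6 (mul) no-port MUL/MUL
  cy4 -> i7 (mul) RAW r5
  cy5 -> i8 (ld) RAW r3
  cy6 -> i9 (sll) RAW r2
  cy7 -> i10 (beq) no-port BR/MEM
  cy8 -> i11&i12 (ld;sub) 2-wide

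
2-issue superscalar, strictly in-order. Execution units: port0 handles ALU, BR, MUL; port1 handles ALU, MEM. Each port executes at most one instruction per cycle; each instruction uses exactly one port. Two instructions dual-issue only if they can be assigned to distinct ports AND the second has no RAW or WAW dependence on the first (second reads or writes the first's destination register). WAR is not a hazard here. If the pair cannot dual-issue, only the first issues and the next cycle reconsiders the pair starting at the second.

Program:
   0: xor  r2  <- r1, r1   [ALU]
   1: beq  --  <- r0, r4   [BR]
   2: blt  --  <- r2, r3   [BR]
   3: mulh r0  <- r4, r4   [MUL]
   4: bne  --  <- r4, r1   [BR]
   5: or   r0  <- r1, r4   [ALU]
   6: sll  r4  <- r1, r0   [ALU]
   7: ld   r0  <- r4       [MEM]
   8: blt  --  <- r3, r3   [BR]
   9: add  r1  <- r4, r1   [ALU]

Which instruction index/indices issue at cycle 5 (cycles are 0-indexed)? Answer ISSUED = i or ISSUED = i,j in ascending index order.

t=0 i0&i1:xor/beq ; dual
t=1 i2:blt ; no-port BR/MUL
t=2 i3:mulh ; no-port MUL/BR
t=3 i4&i5:bne/or ; dual
t=4 i6:sll ; RAW r4
t=5 i7&i8:ld/blt ; dual
t=6 i9:add ; tail

ISSUED = 7,8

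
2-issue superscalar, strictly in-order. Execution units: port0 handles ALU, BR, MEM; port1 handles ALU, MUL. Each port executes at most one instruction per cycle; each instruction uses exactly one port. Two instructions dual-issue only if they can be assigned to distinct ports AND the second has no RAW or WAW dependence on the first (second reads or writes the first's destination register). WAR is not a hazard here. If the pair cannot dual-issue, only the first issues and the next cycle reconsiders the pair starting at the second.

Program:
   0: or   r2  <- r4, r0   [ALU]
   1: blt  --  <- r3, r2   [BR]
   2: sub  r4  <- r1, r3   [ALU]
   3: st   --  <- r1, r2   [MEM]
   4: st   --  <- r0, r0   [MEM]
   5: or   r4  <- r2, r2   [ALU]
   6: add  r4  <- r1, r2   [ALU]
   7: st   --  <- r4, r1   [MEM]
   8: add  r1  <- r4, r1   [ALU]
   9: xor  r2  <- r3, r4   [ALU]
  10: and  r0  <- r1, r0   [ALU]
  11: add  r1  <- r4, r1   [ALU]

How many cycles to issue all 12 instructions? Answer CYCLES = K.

[0] i0  or.ALU  -- RAW r2
[1] i1/i2  blt.BR sub.ALU  -- dual
[2] i3  st.MEM  -- no-port MEM/MEM
[3] i4/i5  st.MEM or.ALU  -- dual
[4] i6  add.ALU  -- RAW r4
[5] i7/i8  st.MEM add.ALU  -- dual
[6] i9/i10  xor.ALU and.ALU  -- dual
[7] i11  add.ALU  -- tail

CYCLES = 8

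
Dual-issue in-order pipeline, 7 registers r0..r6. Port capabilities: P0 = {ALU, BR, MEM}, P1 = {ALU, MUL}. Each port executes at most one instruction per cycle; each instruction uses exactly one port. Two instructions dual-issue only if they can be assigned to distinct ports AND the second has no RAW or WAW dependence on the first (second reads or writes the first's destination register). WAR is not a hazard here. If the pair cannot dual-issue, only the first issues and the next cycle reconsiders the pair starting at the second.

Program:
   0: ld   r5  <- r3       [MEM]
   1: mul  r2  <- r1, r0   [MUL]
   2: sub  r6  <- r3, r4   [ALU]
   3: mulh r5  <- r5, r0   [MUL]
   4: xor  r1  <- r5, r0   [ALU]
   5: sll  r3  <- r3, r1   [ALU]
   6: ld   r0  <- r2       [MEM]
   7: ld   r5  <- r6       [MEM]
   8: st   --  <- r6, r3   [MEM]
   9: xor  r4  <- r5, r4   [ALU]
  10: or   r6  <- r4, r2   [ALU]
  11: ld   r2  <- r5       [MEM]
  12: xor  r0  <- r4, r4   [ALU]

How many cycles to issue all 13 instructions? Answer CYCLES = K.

CYCLES = 8

[0] i0+i1  ld/mul  -- 2-wide
[1] i2+i3  sub/mulh  -- 2-wide
[2] i4  xor  -- RAW r1
[3] i5+i6  sll/ld  -- 2-wide
[4] i7  ld  -- no-port MEM/MEM
[5] i8+i9  st/xor  -- 2-wide
[6] i10+i11  or/ld  -- 2-wide
[7] i12  xor  -- tail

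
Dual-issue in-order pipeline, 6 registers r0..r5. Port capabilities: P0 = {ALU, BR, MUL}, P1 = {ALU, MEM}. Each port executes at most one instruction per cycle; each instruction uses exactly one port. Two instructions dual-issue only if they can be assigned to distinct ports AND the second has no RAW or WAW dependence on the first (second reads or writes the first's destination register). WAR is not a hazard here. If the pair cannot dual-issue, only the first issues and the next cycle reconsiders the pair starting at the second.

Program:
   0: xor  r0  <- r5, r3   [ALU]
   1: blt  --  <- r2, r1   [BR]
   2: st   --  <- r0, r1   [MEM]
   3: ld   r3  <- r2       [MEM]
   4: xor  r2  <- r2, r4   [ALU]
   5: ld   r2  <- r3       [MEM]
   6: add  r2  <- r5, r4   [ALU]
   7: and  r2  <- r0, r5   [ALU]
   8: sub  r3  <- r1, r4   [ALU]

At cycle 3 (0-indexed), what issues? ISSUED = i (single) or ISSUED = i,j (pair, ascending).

  cy0 -> i0/i1 (xor blt) 2-wide
  cy1 -> i2 (st) no-port MEM/MEM
  cy2 -> i3/i4 (ld xor) 2-wide
  cy3 -> i5 (ld) WAW r2
  cy4 -> i6 (add) WAW r2
  cy5 -> i7/i8 (and sub) 2-wide

ISSUED = 5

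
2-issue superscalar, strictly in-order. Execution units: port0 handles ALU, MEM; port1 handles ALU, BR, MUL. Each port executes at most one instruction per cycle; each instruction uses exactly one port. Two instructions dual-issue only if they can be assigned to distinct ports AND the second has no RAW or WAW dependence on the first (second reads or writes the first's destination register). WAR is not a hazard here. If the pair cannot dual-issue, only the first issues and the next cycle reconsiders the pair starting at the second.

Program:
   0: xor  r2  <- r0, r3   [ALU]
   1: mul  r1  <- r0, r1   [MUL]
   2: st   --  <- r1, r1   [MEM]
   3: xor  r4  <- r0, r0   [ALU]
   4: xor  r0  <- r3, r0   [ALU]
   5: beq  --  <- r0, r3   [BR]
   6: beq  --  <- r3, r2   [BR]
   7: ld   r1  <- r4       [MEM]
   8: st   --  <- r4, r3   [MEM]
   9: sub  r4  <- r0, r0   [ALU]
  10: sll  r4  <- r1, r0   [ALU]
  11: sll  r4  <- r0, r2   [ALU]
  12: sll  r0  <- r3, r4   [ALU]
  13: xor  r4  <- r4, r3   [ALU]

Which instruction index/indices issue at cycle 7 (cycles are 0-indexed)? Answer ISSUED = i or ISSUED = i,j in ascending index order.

  cy0 -> i0/i1 (xor.ALU/mul.MUL) 2-wide
  cy1 -> i2/i3 (st.MEM/xor.ALU) 2-wide
  cy2 -> i4 (xor.ALU) RAW r0
  cy3 -> i5 (beq.BR) no-port BR/BR
  cy4 -> i6/i7 (beq.BR/ld.MEM) 2-wide
  cy5 -> i8/i9 (st.MEM/sub.ALU) 2-wide
  cy6 -> i10 (sll.ALU) WAW r4
  cy7 -> i11 (sll.ALU) RAW r4
  cy8 -> i12/i13 (sll.ALU/xor.ALU) 2-wide

ISSUED = 11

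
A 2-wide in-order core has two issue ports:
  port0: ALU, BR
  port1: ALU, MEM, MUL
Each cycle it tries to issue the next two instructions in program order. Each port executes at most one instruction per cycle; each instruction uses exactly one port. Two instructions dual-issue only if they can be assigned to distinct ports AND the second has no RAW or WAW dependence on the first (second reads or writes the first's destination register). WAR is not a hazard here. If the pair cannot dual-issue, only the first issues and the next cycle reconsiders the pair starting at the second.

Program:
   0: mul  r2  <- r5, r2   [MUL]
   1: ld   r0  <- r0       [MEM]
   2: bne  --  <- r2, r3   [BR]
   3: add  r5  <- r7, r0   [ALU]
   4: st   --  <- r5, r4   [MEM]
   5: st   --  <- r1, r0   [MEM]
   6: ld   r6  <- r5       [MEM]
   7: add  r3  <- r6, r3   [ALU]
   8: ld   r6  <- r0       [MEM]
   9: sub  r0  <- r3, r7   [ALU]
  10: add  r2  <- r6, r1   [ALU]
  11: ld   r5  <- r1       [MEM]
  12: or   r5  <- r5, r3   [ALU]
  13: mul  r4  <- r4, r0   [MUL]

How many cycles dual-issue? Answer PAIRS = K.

PAIRS = 4

[0] i0  mul  -- no-port MUL/MEM
[1] i1,i2  ld/bne  -- dual
[2] i3  add  -- RAW r5
[3] i4  st  -- no-port MEM/MEM
[4] i5  st  -- no-port MEM/MEM
[5] i6  ld  -- RAW r6
[6] i7,i8  add/ld  -- dual
[7] i9,i10  sub/add  -- dual
[8] i11  ld  -- RAW+WAW r5
[9] i12,i13  or/mul  -- dual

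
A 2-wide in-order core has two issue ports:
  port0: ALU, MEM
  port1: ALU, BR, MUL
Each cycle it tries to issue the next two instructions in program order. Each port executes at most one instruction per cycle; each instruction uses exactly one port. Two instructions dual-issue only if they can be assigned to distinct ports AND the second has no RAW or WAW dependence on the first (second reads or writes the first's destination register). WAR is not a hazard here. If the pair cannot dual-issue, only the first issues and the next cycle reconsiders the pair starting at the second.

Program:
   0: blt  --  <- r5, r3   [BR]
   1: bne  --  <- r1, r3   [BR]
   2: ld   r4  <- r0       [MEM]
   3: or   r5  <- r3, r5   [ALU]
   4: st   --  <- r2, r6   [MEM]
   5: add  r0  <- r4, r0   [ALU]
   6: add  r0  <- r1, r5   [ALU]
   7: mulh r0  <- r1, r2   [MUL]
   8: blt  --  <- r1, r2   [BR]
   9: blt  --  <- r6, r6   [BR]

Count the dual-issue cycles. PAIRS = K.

[0] i0  blt  -- no-port BR/BR
[1] i1+i2  bne;ld  -- 2-wide
[2] i3+i4  or;st  -- 2-wide
[3] i5  add  -- WAW r0
[4] i6  add  -- WAW r0
[5] i7  mulh  -- no-port MUL/BR
[6] i8  blt  -- no-port BR/BR
[7] i9  blt  -- tail

PAIRS = 2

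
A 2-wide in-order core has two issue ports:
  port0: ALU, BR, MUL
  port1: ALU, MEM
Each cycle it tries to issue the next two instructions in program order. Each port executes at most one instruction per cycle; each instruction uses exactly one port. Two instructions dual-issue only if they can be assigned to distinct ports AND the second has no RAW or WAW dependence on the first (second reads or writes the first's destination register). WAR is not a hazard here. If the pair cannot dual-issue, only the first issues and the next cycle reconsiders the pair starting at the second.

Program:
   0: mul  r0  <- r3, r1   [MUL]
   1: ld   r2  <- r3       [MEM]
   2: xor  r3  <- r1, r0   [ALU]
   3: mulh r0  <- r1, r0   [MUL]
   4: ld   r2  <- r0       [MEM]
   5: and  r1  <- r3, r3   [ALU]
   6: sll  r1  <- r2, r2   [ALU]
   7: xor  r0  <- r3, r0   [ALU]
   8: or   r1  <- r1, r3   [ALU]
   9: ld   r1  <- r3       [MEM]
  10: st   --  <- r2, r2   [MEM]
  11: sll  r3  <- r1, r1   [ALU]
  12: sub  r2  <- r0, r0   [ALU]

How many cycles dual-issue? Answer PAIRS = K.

PAIRS = 5

t=0 i0+i1:mul.MUL/ld.MEM ; dual
t=1 i2+i3:xor.ALU/mulh.MUL ; dual
t=2 i4+i5:ld.MEM/and.ALU ; dual
t=3 i6+i7:sll.ALU/xor.ALU ; dual
t=4 i8:or.ALU ; WAW r1
t=5 i9:ld.MEM ; no-port MEM/MEM
t=6 i10+i11:st.MEM/sll.ALU ; dual
t=7 i12:sub.ALU ; tail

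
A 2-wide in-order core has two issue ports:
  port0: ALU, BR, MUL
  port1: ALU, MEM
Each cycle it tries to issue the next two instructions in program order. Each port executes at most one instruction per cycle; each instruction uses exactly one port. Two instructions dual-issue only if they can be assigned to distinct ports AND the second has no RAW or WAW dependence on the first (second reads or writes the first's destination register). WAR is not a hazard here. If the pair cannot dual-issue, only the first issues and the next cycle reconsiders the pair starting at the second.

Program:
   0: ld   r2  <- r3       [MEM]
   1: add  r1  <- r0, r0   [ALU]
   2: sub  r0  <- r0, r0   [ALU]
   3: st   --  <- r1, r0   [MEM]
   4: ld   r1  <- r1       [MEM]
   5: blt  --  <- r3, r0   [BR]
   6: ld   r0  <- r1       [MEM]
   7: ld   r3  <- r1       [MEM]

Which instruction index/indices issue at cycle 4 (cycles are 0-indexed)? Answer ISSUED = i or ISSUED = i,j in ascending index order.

  cy0 -> i0,i1 (ld+add) dual
  cy1 -> i2 (sub) RAW r0
  cy2 -> i3 (st) no-port MEM/MEM
  cy3 -> i4,i5 (ld+blt) dual
  cy4 -> i6 (ld) no-port MEM/MEM
  cy5 -> i7 (ld) tail

ISSUED = 6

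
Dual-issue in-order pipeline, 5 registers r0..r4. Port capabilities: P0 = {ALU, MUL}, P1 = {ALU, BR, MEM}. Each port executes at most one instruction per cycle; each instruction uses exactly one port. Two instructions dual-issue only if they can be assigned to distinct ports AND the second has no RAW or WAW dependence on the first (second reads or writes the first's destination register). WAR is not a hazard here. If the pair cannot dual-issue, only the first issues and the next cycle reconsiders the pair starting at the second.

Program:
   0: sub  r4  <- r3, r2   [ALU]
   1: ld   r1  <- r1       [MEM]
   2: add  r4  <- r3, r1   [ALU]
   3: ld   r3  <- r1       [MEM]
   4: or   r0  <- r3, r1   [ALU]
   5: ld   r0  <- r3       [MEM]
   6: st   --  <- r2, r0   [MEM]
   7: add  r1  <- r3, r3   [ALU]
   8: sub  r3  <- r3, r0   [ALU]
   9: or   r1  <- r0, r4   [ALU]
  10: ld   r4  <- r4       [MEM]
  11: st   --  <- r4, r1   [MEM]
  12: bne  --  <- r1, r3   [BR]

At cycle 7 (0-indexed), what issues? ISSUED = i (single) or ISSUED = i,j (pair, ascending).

ISSUED = 11

#0 head=0: sub ld i0/i1 dual
#1 head=2: add ld i2/i3 dual
#2 head=4: or i4 WAW r0
#3 head=5: ld i5 no-port MEM/MEM
#4 head=6: st add i6/i7 dual
#5 head=8: sub or i8/i9 dual
#6 head=10: ld i10 no-port MEM/MEM
#7 head=11: st i11 no-port MEM/BR
#8 head=12: bne i12 tail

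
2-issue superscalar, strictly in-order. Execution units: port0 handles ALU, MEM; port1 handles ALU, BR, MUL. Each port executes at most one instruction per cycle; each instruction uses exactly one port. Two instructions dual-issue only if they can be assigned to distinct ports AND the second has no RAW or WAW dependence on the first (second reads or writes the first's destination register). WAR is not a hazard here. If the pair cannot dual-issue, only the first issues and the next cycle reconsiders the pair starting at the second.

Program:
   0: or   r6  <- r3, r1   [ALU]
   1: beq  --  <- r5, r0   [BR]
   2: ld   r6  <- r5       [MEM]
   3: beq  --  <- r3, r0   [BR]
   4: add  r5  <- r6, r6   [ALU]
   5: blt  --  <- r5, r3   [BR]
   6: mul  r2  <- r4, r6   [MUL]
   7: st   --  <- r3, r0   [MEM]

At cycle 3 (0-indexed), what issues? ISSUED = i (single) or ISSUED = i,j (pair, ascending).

ISSUED = 5

  cy0 -> i0+i1 (or+beq) pair
  cy1 -> i2+i3 (ld+beq) pair
  cy2 -> i4 (add) RAW r5
  cy3 -> i5 (blt) no-port BR/MUL
  cy4 -> i6+i7 (mul+st) pair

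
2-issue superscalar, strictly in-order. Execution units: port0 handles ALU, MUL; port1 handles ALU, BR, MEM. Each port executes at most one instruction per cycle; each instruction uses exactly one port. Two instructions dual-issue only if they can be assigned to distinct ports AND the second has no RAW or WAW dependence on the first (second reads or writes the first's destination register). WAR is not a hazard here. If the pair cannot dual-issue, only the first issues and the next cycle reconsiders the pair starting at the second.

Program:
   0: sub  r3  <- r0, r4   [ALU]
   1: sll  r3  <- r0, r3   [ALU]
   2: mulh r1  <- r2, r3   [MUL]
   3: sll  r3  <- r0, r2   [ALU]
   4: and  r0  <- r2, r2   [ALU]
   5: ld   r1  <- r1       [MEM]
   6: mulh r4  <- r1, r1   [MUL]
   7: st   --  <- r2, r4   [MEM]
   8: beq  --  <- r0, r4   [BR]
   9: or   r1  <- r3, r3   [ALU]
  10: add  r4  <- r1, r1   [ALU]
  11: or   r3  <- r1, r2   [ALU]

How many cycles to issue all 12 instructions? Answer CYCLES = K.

CYCLES = 8

#0 head=0: sub.ALU i0 RAW+WAW r3
#1 head=1: sll.ALU i1 RAW r3
#2 head=2: mulh.MUL+sll.ALU i2+i3 pair
#3 head=4: and.ALU+ld.MEM i4+i5 pair
#4 head=6: mulh.MUL i6 RAW r4
#5 head=7: st.MEM i7 no-port MEM/BR
#6 head=8: beq.BR+or.ALU i8+i9 pair
#7 head=10: add.ALU+or.ALU i10+i11 pair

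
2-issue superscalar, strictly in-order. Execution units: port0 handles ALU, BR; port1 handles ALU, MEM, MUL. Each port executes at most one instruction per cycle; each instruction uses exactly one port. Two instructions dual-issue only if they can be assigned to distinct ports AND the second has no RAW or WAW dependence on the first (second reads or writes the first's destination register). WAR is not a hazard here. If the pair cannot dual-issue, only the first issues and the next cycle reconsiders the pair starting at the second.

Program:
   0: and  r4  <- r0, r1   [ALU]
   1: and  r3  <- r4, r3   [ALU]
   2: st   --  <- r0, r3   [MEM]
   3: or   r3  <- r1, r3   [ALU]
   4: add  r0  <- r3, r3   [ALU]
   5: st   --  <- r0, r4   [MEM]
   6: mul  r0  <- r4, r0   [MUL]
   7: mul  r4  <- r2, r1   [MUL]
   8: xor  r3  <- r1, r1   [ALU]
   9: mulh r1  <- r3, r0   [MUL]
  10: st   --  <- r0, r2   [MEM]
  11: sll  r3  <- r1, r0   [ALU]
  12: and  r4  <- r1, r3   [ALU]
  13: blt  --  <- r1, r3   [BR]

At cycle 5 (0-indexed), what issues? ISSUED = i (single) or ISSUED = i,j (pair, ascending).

ISSUED = 6

[0] i0  and.ALU  -- RAW r4
[1] i1  and.ALU  -- RAW r3
[2] i2,i3  st.MEM/or.ALU  -- 2-wide
[3] i4  add.ALU  -- RAW r0
[4] i5  st.MEM  -- no-port MEM/MUL
[5] i6  mul.MUL  -- no-port MUL/MUL
[6] i7,i8  mul.MUL/xor.ALU  -- 2-wide
[7] i9  mulh.MUL  -- no-port MUL/MEM
[8] i10,i11  st.MEM/sll.ALU  -- 2-wide
[9] i12,i13  and.ALU/blt.BR  -- 2-wide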